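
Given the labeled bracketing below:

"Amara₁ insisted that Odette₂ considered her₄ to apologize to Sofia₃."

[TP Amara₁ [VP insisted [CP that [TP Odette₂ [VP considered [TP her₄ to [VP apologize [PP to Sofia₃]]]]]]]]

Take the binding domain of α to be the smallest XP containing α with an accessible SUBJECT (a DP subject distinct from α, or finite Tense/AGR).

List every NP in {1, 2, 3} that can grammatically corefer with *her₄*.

*her* is a pronoun, so Principle B applies: it must be free in its binding domain.
Binding domain of *her₄*: the embedded TP, whose subject is Odette₂.
*Amara₁* c-commands the pronoun but from outside its binding domain, and is not c-commanded by it → coindexation permitted.
*Odette₂* c-commands the pronoun within its binding domain → coindexation would violate Principle B.
*Sofia₃*: the pronoun c-commands this R-expression → coindexation would violate Principle C on *Sofia₃*.

{1}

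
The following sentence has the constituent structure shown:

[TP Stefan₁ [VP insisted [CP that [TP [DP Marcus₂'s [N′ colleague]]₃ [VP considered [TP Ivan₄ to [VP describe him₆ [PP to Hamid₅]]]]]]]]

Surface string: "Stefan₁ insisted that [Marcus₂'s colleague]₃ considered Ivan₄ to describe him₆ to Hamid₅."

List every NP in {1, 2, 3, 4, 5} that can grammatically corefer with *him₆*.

{1, 2, 3}

*him* is a pronoun, so Principle B applies: it must be free in its binding domain.
Binding domain of *him₆*: the embedded TP, whose subject is Ivan₄.
*Stefan₁* c-commands the pronoun but from outside its binding domain, and is not c-commanded by it → coindexation permitted.
*Marcus₂* and the pronoun do not c-command one another → neither Principle B nor Principle C is at stake; coindexation permitted.
*[Marcus₂'s colleague]₃* c-commands the pronoun but from outside its binding domain, and is not c-commanded by it → coindexation permitted.
*Ivan₄* c-commands the pronoun within its binding domain → coindexation would violate Principle B.
*Hamid₅*: the pronoun c-commands this R-expression → coindexation would violate Principle C on *Hamid₅*.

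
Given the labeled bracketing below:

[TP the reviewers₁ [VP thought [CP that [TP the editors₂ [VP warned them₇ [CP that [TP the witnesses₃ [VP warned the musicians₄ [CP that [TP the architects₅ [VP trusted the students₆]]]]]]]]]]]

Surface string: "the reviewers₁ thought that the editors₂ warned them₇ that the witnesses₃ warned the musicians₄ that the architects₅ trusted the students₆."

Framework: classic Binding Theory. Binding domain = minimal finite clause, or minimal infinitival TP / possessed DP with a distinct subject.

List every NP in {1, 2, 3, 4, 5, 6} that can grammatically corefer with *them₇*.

{1}

*them* is a pronoun, so Principle B applies: it must be free in its binding domain.
Binding domain of *them₇*: the embedded TP, whose subject is the editors₂.
*the reviewers₁* c-commands the pronoun but from outside its binding domain, and is not c-commanded by it → coindexation permitted.
*the editors₂* c-commands the pronoun within its binding domain → coindexation would violate Principle B.
*the witnesses₃*: the pronoun c-commands this R-expression → coindexation would violate Principle C on *the witnesses₃*.
*the musicians₄*: the pronoun c-commands this R-expression → coindexation would violate Principle C on *the musicians₄*.
*the architects₅*: the pronoun c-commands this R-expression → coindexation would violate Principle C on *the architects₅*.
*the students₆*: the pronoun c-commands this R-expression → coindexation would violate Principle C on *the students₆*.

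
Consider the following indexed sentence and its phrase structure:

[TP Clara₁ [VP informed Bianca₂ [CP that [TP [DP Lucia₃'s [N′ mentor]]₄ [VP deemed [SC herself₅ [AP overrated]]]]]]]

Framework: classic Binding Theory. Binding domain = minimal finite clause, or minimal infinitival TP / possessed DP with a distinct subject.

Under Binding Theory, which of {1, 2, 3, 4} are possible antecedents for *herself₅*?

*herself* is an anaphor, so Principle A applies: it must be bound in its binding domain.
Binding domain of *herself₅*: the embedded TP, whose subject is [Lucia₃'s mentor]₄.
*Clara₁* c-commands the anaphor but is outside its binding domain → cannot satisfy Principle A.
*Bianca₂* c-commands the anaphor but is outside its binding domain → cannot satisfy Principle A.
*Lucia₃* does not c-command the anaphor → cannot bind it.
*[Lucia₃'s mentor]₄* c-commands the anaphor within its binding domain → licit binder.

{4}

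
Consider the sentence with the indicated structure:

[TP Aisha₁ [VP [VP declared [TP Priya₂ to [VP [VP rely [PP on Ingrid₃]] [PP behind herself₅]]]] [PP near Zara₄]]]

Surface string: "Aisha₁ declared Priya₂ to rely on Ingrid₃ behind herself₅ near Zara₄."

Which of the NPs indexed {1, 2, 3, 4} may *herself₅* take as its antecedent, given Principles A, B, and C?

{2}

*herself* is an anaphor, so Principle A applies: it must be bound in its binding domain.
Binding domain of *herself₅*: the embedded TP, whose subject is Priya₂.
*Aisha₁* c-commands the anaphor but is outside its binding domain → cannot satisfy Principle A.
*Priya₂* c-commands the anaphor within its binding domain → licit binder.
*Ingrid₃* does not c-command the anaphor → cannot bind it.
*Zara₄* does not c-command the anaphor → cannot bind it.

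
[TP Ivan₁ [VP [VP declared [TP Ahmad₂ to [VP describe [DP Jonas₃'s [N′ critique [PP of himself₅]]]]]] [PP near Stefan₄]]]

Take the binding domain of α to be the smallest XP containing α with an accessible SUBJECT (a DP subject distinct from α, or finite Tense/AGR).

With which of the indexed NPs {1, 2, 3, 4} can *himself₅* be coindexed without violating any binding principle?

*himself* is an anaphor, so Principle A applies: it must be bound in its binding domain.
Binding domain of *himself₅*: the possessed DP, whose subject is Jonas₃.
*Ivan₁* c-commands the anaphor but is outside its binding domain → cannot satisfy Principle A.
*Ahmad₂* c-commands the anaphor but is outside its binding domain → cannot satisfy Principle A.
*Jonas₃* c-commands the anaphor within its binding domain → licit binder.
*Stefan₄* does not c-command the anaphor → cannot bind it.

{3}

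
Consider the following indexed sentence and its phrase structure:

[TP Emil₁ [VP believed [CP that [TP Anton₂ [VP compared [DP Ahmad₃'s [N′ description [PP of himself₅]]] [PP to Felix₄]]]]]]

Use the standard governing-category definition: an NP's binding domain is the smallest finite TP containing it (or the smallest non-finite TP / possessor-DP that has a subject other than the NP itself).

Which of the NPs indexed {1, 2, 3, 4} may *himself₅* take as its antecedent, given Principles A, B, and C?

*himself* is an anaphor, so Principle A applies: it must be bound in its binding domain.
Binding domain of *himself₅*: the possessed DP, whose subject is Ahmad₃.
*Emil₁* c-commands the anaphor but is outside its binding domain → cannot satisfy Principle A.
*Anton₂* c-commands the anaphor but is outside its binding domain → cannot satisfy Principle A.
*Ahmad₃* c-commands the anaphor within its binding domain → licit binder.
*Felix₄* does not c-command the anaphor → cannot bind it.

{3}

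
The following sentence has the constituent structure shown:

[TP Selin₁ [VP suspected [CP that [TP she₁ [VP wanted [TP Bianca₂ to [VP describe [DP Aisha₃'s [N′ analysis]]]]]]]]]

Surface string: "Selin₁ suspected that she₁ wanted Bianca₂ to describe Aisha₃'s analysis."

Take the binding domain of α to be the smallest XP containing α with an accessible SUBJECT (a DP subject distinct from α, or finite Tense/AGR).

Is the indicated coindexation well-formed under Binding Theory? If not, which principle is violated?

The two coindexed NPs are *Selin₁* and *she₁*.
*she₁* is a pronoun; nothing c-commands it within its binding domain (the embedded TP.), so Principle B holds trivially.
*Selin₁* is an R-expression; *she₁* does not c-command it, and no other NP shares its index, so Principle C is satisfied.
All principles are respected.

grammatical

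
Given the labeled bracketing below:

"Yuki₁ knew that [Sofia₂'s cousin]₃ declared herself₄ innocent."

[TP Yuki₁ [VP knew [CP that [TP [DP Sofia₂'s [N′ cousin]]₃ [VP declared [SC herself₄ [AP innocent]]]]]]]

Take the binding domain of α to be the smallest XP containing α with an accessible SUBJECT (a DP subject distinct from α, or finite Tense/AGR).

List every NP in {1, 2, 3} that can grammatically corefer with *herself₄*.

*herself* is an anaphor, so Principle A applies: it must be bound in its binding domain.
Binding domain of *herself₄*: the embedded TP, whose subject is [Sofia₂'s cousin]₃.
*Yuki₁* c-commands the anaphor but is outside its binding domain → cannot satisfy Principle A.
*Sofia₂* does not c-command the anaphor → cannot bind it.
*[Sofia₂'s cousin]₃* c-commands the anaphor within its binding domain → licit binder.

{3}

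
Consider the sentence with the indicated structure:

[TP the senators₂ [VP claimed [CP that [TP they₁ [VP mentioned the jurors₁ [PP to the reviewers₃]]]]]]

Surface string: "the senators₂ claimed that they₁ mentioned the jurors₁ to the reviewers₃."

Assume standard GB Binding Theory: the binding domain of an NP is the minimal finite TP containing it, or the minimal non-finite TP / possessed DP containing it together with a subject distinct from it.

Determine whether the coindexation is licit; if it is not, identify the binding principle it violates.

The two coindexed NPs are *they₁* and *the jurors₁*.
*the jurors₁* is an R-expression. Principle C requires it to be free everywhere.
*they₁* c-commands it and carries the same index.
The R-expression is bound → Principle C violation.

Principle C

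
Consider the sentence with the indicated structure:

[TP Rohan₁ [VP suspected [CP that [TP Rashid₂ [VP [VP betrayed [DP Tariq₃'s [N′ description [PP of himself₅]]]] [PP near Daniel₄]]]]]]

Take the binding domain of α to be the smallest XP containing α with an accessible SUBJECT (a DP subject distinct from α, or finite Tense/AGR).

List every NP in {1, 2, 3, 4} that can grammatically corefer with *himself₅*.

{3}

*himself* is an anaphor, so Principle A applies: it must be bound in its binding domain.
Binding domain of *himself₅*: the possessed DP, whose subject is Tariq₃.
*Rohan₁* c-commands the anaphor but is outside its binding domain → cannot satisfy Principle A.
*Rashid₂* c-commands the anaphor but is outside its binding domain → cannot satisfy Principle A.
*Tariq₃* c-commands the anaphor within its binding domain → licit binder.
*Daniel₄* does not c-command the anaphor → cannot bind it.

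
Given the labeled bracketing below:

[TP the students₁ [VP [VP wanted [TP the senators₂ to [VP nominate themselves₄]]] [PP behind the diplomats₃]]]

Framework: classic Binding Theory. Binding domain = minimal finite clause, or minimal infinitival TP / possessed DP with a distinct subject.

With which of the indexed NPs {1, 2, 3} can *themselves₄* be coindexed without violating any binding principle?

{2}

*themselves* is an anaphor, so Principle A applies: it must be bound in its binding domain.
Binding domain of *themselves₄*: the embedded TP, whose subject is the senators₂.
*the students₁* c-commands the anaphor but is outside its binding domain → cannot satisfy Principle A.
*the senators₂* c-commands the anaphor within its binding domain → licit binder.
*the diplomats₃* does not c-command the anaphor → cannot bind it.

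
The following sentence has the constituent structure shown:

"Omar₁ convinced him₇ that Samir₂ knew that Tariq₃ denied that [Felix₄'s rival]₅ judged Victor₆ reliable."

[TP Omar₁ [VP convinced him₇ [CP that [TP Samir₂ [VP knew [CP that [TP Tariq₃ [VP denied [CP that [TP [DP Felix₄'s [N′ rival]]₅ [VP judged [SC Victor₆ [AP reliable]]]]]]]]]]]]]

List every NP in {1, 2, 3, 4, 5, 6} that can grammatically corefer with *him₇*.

none

*him* is a pronoun, so Principle B applies: it must be free in its binding domain.
Binding domain of *him₇*: the matrix TP, whose subject is Omar₁.
*Omar₁* c-commands the pronoun within its binding domain → coindexation would violate Principle B.
*Samir₂*: the pronoun c-commands this R-expression → coindexation would violate Principle C on *Samir₂*.
*Tariq₃*: the pronoun c-commands this R-expression → coindexation would violate Principle C on *Tariq₃*.
*Felix₄*: the pronoun c-commands this R-expression → coindexation would violate Principle C on *Felix₄*.
*[Felix₄'s rival]₅*: the pronoun c-commands this R-expression → coindexation would violate Principle C on *[Felix₄'s rival]₅*.
*Victor₆*: the pronoun c-commands this R-expression → coindexation would violate Principle C on *Victor₆*.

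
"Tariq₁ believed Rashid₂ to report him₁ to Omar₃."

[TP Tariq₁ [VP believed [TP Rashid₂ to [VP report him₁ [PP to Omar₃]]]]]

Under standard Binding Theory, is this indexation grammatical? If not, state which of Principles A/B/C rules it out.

grammatical

The two coindexed NPs are *Tariq₁* and *him₁*.
*him₁* is a pronoun; its binding domain is the embedded TP, whose subject is Rashid₂. Within that domain it is c-commanded only by *Rashid₂*, which carries a different index — the pronoun is free locally, so Principle B holds.
*Tariq₁* is an R-expression; *him₁* does not c-command it, and no other NP shares its index, so Principle C is satisfied.
All principles are respected.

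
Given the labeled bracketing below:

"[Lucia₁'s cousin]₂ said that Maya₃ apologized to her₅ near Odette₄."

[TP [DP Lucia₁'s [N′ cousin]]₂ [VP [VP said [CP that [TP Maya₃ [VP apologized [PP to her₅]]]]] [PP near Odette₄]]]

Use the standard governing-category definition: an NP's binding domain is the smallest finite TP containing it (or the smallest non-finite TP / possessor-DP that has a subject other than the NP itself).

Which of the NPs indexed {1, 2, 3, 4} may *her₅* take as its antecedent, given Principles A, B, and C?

{1, 2, 4}

*her* is a pronoun, so Principle B applies: it must be free in its binding domain.
Binding domain of *her₅*: the embedded TP, whose subject is Maya₃.
*Lucia₁* and the pronoun do not c-command one another → neither Principle B nor Principle C is at stake; coindexation permitted.
*[Lucia₁'s cousin]₂* c-commands the pronoun but from outside its binding domain, and is not c-commanded by it → coindexation permitted.
*Maya₃* c-commands the pronoun within its binding domain → coindexation would violate Principle B.
*Odette₄* and the pronoun do not c-command one another → neither Principle B nor Principle C is at stake; coindexation permitted.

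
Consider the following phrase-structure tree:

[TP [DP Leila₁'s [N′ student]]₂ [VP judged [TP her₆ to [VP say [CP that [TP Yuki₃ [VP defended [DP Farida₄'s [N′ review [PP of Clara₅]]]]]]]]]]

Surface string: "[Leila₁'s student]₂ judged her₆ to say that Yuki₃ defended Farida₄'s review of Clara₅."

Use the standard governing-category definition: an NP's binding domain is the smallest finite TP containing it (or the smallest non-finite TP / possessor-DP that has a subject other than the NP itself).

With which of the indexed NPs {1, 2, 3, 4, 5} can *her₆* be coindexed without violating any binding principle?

*her* is a pronoun, so Principle B applies: it must be free in its binding domain.
Binding domain of *her₆*: the matrix TP, whose subject is [Leila₁'s student]₂.
*Leila₁* and the pronoun do not c-command one another → neither Principle B nor Principle C is at stake; coindexation permitted.
*[Leila₁'s student]₂* c-commands the pronoun within its binding domain → coindexation would violate Principle B.
*Yuki₃*: the pronoun c-commands this R-expression → coindexation would violate Principle C on *Yuki₃*.
*Farida₄*: the pronoun c-commands this R-expression → coindexation would violate Principle C on *Farida₄*.
*Clara₅*: the pronoun c-commands this R-expression → coindexation would violate Principle C on *Clara₅*.

{1}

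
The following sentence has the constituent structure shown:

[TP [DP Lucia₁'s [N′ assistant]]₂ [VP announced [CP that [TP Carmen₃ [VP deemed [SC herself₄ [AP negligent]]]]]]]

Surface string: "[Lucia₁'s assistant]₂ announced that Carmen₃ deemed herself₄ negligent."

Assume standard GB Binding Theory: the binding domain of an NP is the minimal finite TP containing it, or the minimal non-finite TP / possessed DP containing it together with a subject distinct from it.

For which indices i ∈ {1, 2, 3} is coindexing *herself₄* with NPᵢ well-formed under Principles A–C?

{3}

*herself* is an anaphor, so Principle A applies: it must be bound in its binding domain.
Binding domain of *herself₄*: the embedded TP, whose subject is Carmen₃.
*Lucia₁* does not c-command the anaphor → cannot bind it.
*[Lucia₁'s assistant]₂* c-commands the anaphor but is outside its binding domain → cannot satisfy Principle A.
*Carmen₃* c-commands the anaphor within its binding domain → licit binder.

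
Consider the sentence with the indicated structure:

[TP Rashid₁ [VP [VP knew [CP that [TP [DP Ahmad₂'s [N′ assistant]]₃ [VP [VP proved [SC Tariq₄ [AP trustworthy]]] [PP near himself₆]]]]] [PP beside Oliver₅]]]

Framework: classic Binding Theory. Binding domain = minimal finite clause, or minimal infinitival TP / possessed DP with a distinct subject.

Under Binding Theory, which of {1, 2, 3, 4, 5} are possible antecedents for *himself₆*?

*himself* is an anaphor, so Principle A applies: it must be bound in its binding domain.
Binding domain of *himself₆*: the embedded TP, whose subject is [Ahmad₂'s assistant]₃.
*Rashid₁* c-commands the anaphor but is outside its binding domain → cannot satisfy Principle A.
*Ahmad₂* does not c-command the anaphor → cannot bind it.
*[Ahmad₂'s assistant]₃* c-commands the anaphor within its binding domain → licit binder.
*Tariq₄* does not c-command the anaphor → cannot bind it.
*Oliver₅* does not c-command the anaphor → cannot bind it.

{3}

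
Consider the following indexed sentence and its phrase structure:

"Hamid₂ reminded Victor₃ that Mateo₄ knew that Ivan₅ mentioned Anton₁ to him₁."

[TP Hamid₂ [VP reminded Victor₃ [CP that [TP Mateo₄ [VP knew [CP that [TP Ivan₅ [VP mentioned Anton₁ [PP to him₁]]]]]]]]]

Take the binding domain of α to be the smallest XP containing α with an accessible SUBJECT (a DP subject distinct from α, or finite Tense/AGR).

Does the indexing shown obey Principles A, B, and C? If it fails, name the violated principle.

Principle B

The two coindexed NPs are *Anton₁* and *him₁*.
*him₁* is a pronoun. Its binding domain is the embedded TP, whose subject is Ivan₅.
*Anton₁* c-commands it within that domain and carries the same index.
The pronoun is locally bound → Principle B violation.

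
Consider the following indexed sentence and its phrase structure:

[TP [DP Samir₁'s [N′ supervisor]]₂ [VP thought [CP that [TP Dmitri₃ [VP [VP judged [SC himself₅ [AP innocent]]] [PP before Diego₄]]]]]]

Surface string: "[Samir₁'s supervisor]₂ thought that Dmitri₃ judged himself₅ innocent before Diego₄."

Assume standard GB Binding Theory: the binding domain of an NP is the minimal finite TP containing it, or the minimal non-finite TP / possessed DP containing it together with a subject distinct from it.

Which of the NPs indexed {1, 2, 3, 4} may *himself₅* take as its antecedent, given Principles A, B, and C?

*himself* is an anaphor, so Principle A applies: it must be bound in its binding domain.
Binding domain of *himself₅*: the embedded TP, whose subject is Dmitri₃.
*Samir₁* does not c-command the anaphor → cannot bind it.
*[Samir₁'s supervisor]₂* c-commands the anaphor but is outside its binding domain → cannot satisfy Principle A.
*Dmitri₃* c-commands the anaphor within its binding domain → licit binder.
*Diego₄* does not c-command the anaphor → cannot bind it.

{3}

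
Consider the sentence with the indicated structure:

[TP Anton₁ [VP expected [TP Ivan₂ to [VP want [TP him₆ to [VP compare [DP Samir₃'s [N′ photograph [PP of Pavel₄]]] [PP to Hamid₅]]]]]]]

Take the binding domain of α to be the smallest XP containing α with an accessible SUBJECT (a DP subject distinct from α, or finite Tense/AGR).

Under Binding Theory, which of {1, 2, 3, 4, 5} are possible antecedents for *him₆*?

*him* is a pronoun, so Principle B applies: it must be free in its binding domain.
Binding domain of *him₆*: the embedded TP, whose subject is Ivan₂.
*Anton₁* c-commands the pronoun but from outside its binding domain, and is not c-commanded by it → coindexation permitted.
*Ivan₂* c-commands the pronoun within its binding domain → coindexation would violate Principle B.
*Samir₃*: the pronoun c-commands this R-expression → coindexation would violate Principle C on *Samir₃*.
*Pavel₄*: the pronoun c-commands this R-expression → coindexation would violate Principle C on *Pavel₄*.
*Hamid₅*: the pronoun c-commands this R-expression → coindexation would violate Principle C on *Hamid₅*.

{1}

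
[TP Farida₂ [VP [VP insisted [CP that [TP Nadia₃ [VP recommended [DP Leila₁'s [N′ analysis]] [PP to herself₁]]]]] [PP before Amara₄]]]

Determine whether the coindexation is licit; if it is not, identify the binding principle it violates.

Principle A

The two coindexed NPs are *Leila₁* and *herself₁*.
*herself₁* is an anaphor. Principle A requires it to be bound within its binding domain — the embedded TP, whose subject is Nadia₃.
Within that domain it is c-commanded by *Nadia₃*, which does not share its index.
*Leila₁* does not c-command the anaphor at all.
The anaphor is unbound in its domain → Principle A violation.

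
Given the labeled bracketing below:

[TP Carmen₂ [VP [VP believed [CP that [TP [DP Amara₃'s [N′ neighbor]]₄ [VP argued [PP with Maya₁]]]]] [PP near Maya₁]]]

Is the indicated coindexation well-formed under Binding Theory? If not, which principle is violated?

The two coindexed NPs are *Maya₁* and *Maya₁*.
*Maya₁* is an R-expression; no coindexed NP c-commands it, so Principle C holds.
*Maya₁* is an R-expression; *Maya₁* does not c-command it, and no other NP shares its index, so Principle C is satisfied.
All principles are respected.

grammatical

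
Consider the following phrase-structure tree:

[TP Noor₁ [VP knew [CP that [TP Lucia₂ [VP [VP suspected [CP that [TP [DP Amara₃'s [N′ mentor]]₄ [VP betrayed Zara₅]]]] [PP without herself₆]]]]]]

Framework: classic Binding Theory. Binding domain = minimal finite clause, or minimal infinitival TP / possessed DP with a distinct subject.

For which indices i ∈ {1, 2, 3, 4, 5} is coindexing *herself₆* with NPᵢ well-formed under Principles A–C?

*herself* is an anaphor, so Principle A applies: it must be bound in its binding domain.
Binding domain of *herself₆*: the embedded TP, whose subject is Lucia₂.
*Noor₁* c-commands the anaphor but is outside its binding domain → cannot satisfy Principle A.
*Lucia₂* c-commands the anaphor within its binding domain → licit binder.
*Amara₃* does not c-command the anaphor → cannot bind it.
*[Amara₃'s mentor]₄* does not c-command the anaphor → cannot bind it.
*Zara₅* does not c-command the anaphor → cannot bind it.

{2}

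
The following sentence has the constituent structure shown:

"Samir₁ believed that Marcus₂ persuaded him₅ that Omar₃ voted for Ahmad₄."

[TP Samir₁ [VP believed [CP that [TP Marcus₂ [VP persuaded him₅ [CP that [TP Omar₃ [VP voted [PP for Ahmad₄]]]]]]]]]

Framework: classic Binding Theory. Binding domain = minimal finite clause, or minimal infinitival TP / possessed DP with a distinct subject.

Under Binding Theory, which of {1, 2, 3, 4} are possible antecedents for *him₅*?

*him* is a pronoun, so Principle B applies: it must be free in its binding domain.
Binding domain of *him₅*: the embedded TP, whose subject is Marcus₂.
*Samir₁* c-commands the pronoun but from outside its binding domain, and is not c-commanded by it → coindexation permitted.
*Marcus₂* c-commands the pronoun within its binding domain → coindexation would violate Principle B.
*Omar₃*: the pronoun c-commands this R-expression → coindexation would violate Principle C on *Omar₃*.
*Ahmad₄*: the pronoun c-commands this R-expression → coindexation would violate Principle C on *Ahmad₄*.

{1}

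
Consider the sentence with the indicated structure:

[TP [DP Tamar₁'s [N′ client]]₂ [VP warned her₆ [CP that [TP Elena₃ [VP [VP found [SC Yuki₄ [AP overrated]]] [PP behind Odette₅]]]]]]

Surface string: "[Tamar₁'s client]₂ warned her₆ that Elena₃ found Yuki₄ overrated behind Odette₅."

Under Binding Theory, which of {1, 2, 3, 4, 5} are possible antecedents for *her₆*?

{1}

*her* is a pronoun, so Principle B applies: it must be free in its binding domain.
Binding domain of *her₆*: the matrix TP, whose subject is [Tamar₁'s client]₂.
*Tamar₁* and the pronoun do not c-command one another → neither Principle B nor Principle C is at stake; coindexation permitted.
*[Tamar₁'s client]₂* c-commands the pronoun within its binding domain → coindexation would violate Principle B.
*Elena₃*: the pronoun c-commands this R-expression → coindexation would violate Principle C on *Elena₃*.
*Yuki₄*: the pronoun c-commands this R-expression → coindexation would violate Principle C on *Yuki₄*.
*Odette₅*: the pronoun c-commands this R-expression → coindexation would violate Principle C on *Odette₅*.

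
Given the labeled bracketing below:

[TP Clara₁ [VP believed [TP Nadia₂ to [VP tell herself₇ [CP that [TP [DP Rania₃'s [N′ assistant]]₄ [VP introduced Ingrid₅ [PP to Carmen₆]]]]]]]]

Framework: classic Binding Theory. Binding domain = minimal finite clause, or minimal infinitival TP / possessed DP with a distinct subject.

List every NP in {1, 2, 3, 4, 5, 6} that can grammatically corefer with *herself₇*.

*herself* is an anaphor, so Principle A applies: it must be bound in its binding domain.
Binding domain of *herself₇*: the embedded TP, whose subject is Nadia₂.
*Clara₁* c-commands the anaphor but is outside its binding domain → cannot satisfy Principle A.
*Nadia₂* c-commands the anaphor within its binding domain → licit binder.
*Rania₃* does not c-command the anaphor → cannot bind it.
*[Rania₃'s assistant]₄* does not c-command the anaphor → cannot bind it.
*Ingrid₅* does not c-command the anaphor → cannot bind it.
*Carmen₆* does not c-command the anaphor → cannot bind it.

{2}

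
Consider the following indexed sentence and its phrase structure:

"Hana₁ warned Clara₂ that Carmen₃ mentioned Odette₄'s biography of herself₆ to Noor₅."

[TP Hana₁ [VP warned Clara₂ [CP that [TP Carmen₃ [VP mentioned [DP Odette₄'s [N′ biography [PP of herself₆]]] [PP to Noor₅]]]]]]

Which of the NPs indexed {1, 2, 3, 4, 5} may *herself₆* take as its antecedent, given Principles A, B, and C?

*herself* is an anaphor, so Principle A applies: it must be bound in its binding domain.
Binding domain of *herself₆*: the possessed DP, whose subject is Odette₄.
*Hana₁* c-commands the anaphor but is outside its binding domain → cannot satisfy Principle A.
*Clara₂* c-commands the anaphor but is outside its binding domain → cannot satisfy Principle A.
*Carmen₃* c-commands the anaphor but is outside its binding domain → cannot satisfy Principle A.
*Odette₄* c-commands the anaphor within its binding domain → licit binder.
*Noor₅* does not c-command the anaphor → cannot bind it.

{4}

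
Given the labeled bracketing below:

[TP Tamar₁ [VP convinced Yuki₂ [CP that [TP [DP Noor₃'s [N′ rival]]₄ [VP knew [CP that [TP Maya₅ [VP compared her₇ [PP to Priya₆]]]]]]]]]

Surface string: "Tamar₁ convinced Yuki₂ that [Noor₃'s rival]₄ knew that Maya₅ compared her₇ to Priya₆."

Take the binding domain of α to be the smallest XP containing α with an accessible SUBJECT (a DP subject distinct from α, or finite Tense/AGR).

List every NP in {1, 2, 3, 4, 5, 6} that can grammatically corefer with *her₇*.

*her* is a pronoun, so Principle B applies: it must be free in its binding domain.
Binding domain of *her₇*: the embedded TP, whose subject is Maya₅.
*Tamar₁* c-commands the pronoun but from outside its binding domain, and is not c-commanded by it → coindexation permitted.
*Yuki₂* c-commands the pronoun but from outside its binding domain, and is not c-commanded by it → coindexation permitted.
*Noor₃* and the pronoun do not c-command one another → neither Principle B nor Principle C is at stake; coindexation permitted.
*[Noor₃'s rival]₄* c-commands the pronoun but from outside its binding domain, and is not c-commanded by it → coindexation permitted.
*Maya₅* c-commands the pronoun within its binding domain → coindexation would violate Principle B.
*Priya₆*: the pronoun c-commands this R-expression → coindexation would violate Principle C on *Priya₆*.

{1, 2, 3, 4}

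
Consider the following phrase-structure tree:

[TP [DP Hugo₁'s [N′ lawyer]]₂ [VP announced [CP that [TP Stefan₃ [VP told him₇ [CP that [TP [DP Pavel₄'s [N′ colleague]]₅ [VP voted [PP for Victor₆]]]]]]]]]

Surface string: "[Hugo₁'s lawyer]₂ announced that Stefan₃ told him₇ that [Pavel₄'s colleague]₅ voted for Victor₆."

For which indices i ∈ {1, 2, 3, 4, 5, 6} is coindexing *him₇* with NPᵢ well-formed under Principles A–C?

*him* is a pronoun, so Principle B applies: it must be free in its binding domain.
Binding domain of *him₇*: the embedded TP, whose subject is Stefan₃.
*Hugo₁* and the pronoun do not c-command one another → neither Principle B nor Principle C is at stake; coindexation permitted.
*[Hugo₁'s lawyer]₂* c-commands the pronoun but from outside its binding domain, and is not c-commanded by it → coindexation permitted.
*Stefan₃* c-commands the pronoun within its binding domain → coindexation would violate Principle B.
*Pavel₄*: the pronoun c-commands this R-expression → coindexation would violate Principle C on *Pavel₄*.
*[Pavel₄'s colleague]₅*: the pronoun c-commands this R-expression → coindexation would violate Principle C on *[Pavel₄'s colleague]₅*.
*Victor₆*: the pronoun c-commands this R-expression → coindexation would violate Principle C on *Victor₆*.

{1, 2}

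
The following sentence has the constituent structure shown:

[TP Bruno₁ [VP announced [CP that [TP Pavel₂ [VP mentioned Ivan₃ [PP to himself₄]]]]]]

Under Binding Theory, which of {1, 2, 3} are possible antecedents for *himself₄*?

{2, 3}

*himself* is an anaphor, so Principle A applies: it must be bound in its binding domain.
Binding domain of *himself₄*: the embedded TP, whose subject is Pavel₂.
*Bruno₁* c-commands the anaphor but is outside its binding domain → cannot satisfy Principle A.
*Pavel₂* c-commands the anaphor within its binding domain → licit binder.
*Ivan₃* c-commands the anaphor within its binding domain → licit binder.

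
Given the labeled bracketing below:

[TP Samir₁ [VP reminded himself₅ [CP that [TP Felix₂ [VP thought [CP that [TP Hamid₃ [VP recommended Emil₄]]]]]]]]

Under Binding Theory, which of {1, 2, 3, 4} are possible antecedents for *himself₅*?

*himself* is an anaphor, so Principle A applies: it must be bound in its binding domain.
Binding domain of *himself₅*: the matrix TP, whose subject is Samir₁.
*Samir₁* c-commands the anaphor within its binding domain → licit binder.
*Felix₂* does not c-command the anaphor → cannot bind it.
*Hamid₃* does not c-command the anaphor → cannot bind it.
*Emil₄* does not c-command the anaphor → cannot bind it.

{1}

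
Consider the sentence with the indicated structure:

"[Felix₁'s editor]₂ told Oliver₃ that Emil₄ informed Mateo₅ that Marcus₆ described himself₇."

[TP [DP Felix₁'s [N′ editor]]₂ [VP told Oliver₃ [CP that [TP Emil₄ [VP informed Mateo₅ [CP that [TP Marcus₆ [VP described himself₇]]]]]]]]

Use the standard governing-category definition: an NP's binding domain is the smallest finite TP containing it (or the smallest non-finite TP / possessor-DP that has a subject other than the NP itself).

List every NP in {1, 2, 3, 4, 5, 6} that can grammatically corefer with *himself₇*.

*himself* is an anaphor, so Principle A applies: it must be bound in its binding domain.
Binding domain of *himself₇*: the embedded TP, whose subject is Marcus₆.
*Felix₁* does not c-command the anaphor → cannot bind it.
*[Felix₁'s editor]₂* c-commands the anaphor but is outside its binding domain → cannot satisfy Principle A.
*Oliver₃* c-commands the anaphor but is outside its binding domain → cannot satisfy Principle A.
*Emil₄* c-commands the anaphor but is outside its binding domain → cannot satisfy Principle A.
*Mateo₅* c-commands the anaphor but is outside its binding domain → cannot satisfy Principle A.
*Marcus₆* c-commands the anaphor within its binding domain → licit binder.

{6}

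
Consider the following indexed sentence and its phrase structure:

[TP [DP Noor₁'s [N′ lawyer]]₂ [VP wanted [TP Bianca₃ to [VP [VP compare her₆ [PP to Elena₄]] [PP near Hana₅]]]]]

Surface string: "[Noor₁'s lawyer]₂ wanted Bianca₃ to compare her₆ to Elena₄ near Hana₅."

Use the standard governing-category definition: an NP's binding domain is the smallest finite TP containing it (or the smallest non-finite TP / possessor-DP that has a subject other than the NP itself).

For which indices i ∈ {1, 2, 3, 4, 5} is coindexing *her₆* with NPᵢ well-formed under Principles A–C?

{1, 2, 5}

*her* is a pronoun, so Principle B applies: it must be free in its binding domain.
Binding domain of *her₆*: the embedded TP, whose subject is Bianca₃.
*Noor₁* and the pronoun do not c-command one another → neither Principle B nor Principle C is at stake; coindexation permitted.
*[Noor₁'s lawyer]₂* c-commands the pronoun but from outside its binding domain, and is not c-commanded by it → coindexation permitted.
*Bianca₃* c-commands the pronoun within its binding domain → coindexation would violate Principle B.
*Elena₄*: the pronoun c-commands this R-expression → coindexation would violate Principle C on *Elena₄*.
*Hana₅* and the pronoun do not c-command one another → neither Principle B nor Principle C is at stake; coindexation permitted.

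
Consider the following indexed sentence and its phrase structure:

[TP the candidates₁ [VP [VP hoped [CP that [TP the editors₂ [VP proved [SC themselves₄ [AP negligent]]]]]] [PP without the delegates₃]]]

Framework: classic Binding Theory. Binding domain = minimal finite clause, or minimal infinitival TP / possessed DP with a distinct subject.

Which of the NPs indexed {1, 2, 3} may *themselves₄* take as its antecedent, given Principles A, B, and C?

*themselves* is an anaphor, so Principle A applies: it must be bound in its binding domain.
Binding domain of *themselves₄*: the embedded TP, whose subject is the editors₂.
*the candidates₁* c-commands the anaphor but is outside its binding domain → cannot satisfy Principle A.
*the editors₂* c-commands the anaphor within its binding domain → licit binder.
*the delegates₃* does not c-command the anaphor → cannot bind it.

{2}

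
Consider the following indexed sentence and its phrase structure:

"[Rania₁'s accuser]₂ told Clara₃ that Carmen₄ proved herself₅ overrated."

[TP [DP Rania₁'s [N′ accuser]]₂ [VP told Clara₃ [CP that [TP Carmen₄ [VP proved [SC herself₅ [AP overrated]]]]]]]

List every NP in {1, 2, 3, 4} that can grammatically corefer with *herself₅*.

{4}

*herself* is an anaphor, so Principle A applies: it must be bound in its binding domain.
Binding domain of *herself₅*: the embedded TP, whose subject is Carmen₄.
*Rania₁* does not c-command the anaphor → cannot bind it.
*[Rania₁'s accuser]₂* c-commands the anaphor but is outside its binding domain → cannot satisfy Principle A.
*Clara₃* c-commands the anaphor but is outside its binding domain → cannot satisfy Principle A.
*Carmen₄* c-commands the anaphor within its binding domain → licit binder.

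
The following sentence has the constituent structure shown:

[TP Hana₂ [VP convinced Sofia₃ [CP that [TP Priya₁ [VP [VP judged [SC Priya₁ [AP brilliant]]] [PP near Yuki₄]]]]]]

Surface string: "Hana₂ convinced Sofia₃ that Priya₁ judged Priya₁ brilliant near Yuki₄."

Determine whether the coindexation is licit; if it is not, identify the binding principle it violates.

Principle C

The two coindexed NPs are *Priya₁* (the lower occurrence) and *Priya₁* (the higher occurrence).
*Priya₁* (the lower occurrence) is an R-expression. Principle C requires it to be free everywhere.
*Priya₁* (the higher occurrence) c-commands it and carries the same index.
The R-expression is bound → Principle C violation.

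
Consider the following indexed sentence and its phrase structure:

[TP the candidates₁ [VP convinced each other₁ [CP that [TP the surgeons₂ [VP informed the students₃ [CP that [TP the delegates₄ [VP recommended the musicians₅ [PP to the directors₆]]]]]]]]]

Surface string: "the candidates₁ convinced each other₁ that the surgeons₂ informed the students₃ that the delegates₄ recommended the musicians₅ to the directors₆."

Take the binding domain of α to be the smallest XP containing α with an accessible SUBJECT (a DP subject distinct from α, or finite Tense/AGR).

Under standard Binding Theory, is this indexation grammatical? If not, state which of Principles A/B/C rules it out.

grammatical

The two coindexed NPs are *the candidates₁* and *each other₁*.
*each other₁* is an anaphor; its binding domain is the matrix TP, whose subject is the candidates₁. *the candidates₁* c-commands it within that domain and shares its index, so Principle A is satisfied.
*the candidates₁* is an R-expression; *each other₁* does not c-command it, and no other NP shares its index, so Principle C is satisfied.
All principles are respected.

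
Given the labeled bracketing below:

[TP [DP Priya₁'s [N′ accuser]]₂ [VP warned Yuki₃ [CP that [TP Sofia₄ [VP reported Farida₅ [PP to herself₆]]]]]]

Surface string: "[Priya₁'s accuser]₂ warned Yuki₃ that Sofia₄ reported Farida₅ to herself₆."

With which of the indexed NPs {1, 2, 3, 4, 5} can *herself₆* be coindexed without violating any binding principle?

{4, 5}

*herself* is an anaphor, so Principle A applies: it must be bound in its binding domain.
Binding domain of *herself₆*: the embedded TP, whose subject is Sofia₄.
*Priya₁* does not c-command the anaphor → cannot bind it.
*[Priya₁'s accuser]₂* c-commands the anaphor but is outside its binding domain → cannot satisfy Principle A.
*Yuki₃* c-commands the anaphor but is outside its binding domain → cannot satisfy Principle A.
*Sofia₄* c-commands the anaphor within its binding domain → licit binder.
*Farida₅* c-commands the anaphor within its binding domain → licit binder.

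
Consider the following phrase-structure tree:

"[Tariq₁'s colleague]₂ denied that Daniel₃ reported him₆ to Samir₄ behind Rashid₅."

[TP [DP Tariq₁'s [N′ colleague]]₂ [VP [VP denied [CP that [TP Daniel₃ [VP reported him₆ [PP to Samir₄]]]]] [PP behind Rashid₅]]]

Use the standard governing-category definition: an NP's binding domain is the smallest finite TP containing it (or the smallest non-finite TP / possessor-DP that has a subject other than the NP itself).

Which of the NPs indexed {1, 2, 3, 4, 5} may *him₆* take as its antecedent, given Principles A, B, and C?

*him* is a pronoun, so Principle B applies: it must be free in its binding domain.
Binding domain of *him₆*: the embedded TP, whose subject is Daniel₃.
*Tariq₁* and the pronoun do not c-command one another → neither Principle B nor Principle C is at stake; coindexation permitted.
*[Tariq₁'s colleague]₂* c-commands the pronoun but from outside its binding domain, and is not c-commanded by it → coindexation permitted.
*Daniel₃* c-commands the pronoun within its binding domain → coindexation would violate Principle B.
*Samir₄*: the pronoun c-commands this R-expression → coindexation would violate Principle C on *Samir₄*.
*Rashid₅* and the pronoun do not c-command one another → neither Principle B nor Principle C is at stake; coindexation permitted.

{1, 2, 5}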